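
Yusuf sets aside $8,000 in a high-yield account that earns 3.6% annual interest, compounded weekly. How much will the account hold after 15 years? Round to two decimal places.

$13,725.49

Growth factor = (1 + 0.036/52)^780 ≈ 1.7156862788.
A ≈ 8,000 × 1.7156862788 ≈ 13,725.4902.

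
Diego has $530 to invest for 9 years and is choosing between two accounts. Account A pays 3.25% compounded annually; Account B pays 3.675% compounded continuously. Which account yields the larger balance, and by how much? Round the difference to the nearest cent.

Account B, by $30.98

Account A growth factor: (1 + 0.0325)^9 ≈ 1.33355381; balance ≈ 706.7835.
Account B growth factor: e^(0.03675·9) = e^0.33075 ≈ 1.39201175; balance ≈ 737.7662.
Account B is larger by 30.9827.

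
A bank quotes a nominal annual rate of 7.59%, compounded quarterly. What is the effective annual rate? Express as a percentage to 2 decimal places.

7.81%

EAR = (1 + 7.59%/4)^4 − 1 = (1 + 0.018975)^4 − 1.
(1 + 0.018975)^4 ≈ 1.078088, so EAR ≈ 7.80878%.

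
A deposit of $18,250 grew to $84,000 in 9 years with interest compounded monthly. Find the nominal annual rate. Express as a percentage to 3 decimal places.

17.083%

(1 + r/12)^108 = 84,000/18,250 = 4.60274.
1 + r/12 = 4.60274^(1/108) ≈ 1.014236, so r/12 ≈ 0.014236.
r ≈ 12·0.014236 = 17.08325%.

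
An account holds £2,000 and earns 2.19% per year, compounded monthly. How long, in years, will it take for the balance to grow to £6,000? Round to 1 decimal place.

(1 + 0.001825)^(12t) = 6,000/2,000 = 3.
12t·ln(1 + 0.001825) = ln(3); 12t = 1.0986/0.00182334 ≈ 602.5285.
t ≈ 50.2107 years.

50.2 years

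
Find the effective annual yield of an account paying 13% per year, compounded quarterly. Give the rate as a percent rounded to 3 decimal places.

13.648%

EAR = (1 + 13%/4)^4 − 1 = (1 + 0.0325)^4 − 1.
(1 + 0.0325)^4 ≈ 1.136476, so EAR ≈ 13.64759%.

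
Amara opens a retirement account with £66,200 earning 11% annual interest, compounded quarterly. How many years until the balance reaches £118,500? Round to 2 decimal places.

5.37 years

We need (1 + 0.0275)^(4t) = 1.79, so 4t = ln 1.79 / ln 1.0275 ≈ 21.4619.
t ≈ 21.4619/4 = 5.3655 years.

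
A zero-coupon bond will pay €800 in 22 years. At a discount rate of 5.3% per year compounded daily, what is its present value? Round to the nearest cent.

Growth factor = (1 + 0.053/365)^8030 ≈ 3.20885878.
P = 800/3.20885878 ≈ 249.3098.

€249.31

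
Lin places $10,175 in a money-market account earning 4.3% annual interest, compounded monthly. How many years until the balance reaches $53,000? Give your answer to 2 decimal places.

38.45 years

We need (1 + 0.00358333)^(12t) = 5.2088, so 12t = ln 5.2088 / ln 1.003583 ≈ 461.3898.
t ≈ 461.3898/12 = 38.4491 years.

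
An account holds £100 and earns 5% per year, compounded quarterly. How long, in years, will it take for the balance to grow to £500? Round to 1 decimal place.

32.4 years

(1 + 0.0125)^(4t) = 500/100 = 5.
4t·ln(1 + 0.0125) = ln(5); 4t = 1.6094/0.0124225 ≈ 129.5581.
t ≈ 32.3895 years.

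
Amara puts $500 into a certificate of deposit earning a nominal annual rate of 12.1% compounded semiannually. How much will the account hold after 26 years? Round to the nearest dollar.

$10,605

Periodic rate = 12.1%/2 = 0.0605; periods = 2·26 = 52.
A = 500·(1 + 0.0605)^52 ≈ 500·21.21069936 ≈ 10,605.3497.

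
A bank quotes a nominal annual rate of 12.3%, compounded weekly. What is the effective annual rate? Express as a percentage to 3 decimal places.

13.072%

EAR = (1 + 12.3%/52)^52 − 1 = (1 + 0.00236538)^52 − 1.
(1 + 0.00236538)^52 ≈ 1.13072, so EAR ≈ 13.07202%.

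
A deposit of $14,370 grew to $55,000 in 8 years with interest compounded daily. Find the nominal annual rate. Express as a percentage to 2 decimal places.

16.78%

The 2920-period growth factor is 55,000/14,370 = 3.82742.
r/365 = 3.82742^(1/2920) − 1 ≈ 0.00045976, so r ≈ 365·0.00045976 = 16.78124%.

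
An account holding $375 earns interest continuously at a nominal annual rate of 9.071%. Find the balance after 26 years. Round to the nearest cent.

$3,965.50

A = P·e^(rt) = 375·e^(0.09071·26) = 375·e^2.35846.
e^2.35846 ≈ 10.57465394, so A ≈ 3,965.4952.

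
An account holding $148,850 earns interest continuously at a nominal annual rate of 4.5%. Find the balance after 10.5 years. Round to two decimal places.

A = P·e^(rt) = 148,850·e^(0.045·10.5) = 148,850·e^0.4725.
e^0.4725 ≈ 1.60399918285, so A ≈ 238,755.2784.

$238,755.28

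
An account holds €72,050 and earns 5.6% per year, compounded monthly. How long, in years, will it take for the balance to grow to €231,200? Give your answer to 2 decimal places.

20.87 years

(1 + 0.00466667)^(12t) = 231,200/72,050 = 3.2089.
12t·ln(1 + 0.00466667) = ln(3.2089); 12t = 1.1659/0.00465581 ≈ 250.4231.
t ≈ 20.8686 years.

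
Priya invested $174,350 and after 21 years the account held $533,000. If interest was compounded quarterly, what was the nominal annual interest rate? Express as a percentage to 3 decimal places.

5.357%

The 84-period growth factor is 533,000/174,350 = 3.05707.
r/4 = 3.05707^(1/84) − 1 ≈ 0.0133919, so r ≈ 4·0.0133919 = 5.35677%.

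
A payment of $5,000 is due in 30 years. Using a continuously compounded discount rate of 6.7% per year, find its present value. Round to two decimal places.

P = A·e^(−rt) = 5,000·e^(−2.01).
e^(−2.01) ≈ 0.1339886747, so P ≈ 669.9434.

$669.94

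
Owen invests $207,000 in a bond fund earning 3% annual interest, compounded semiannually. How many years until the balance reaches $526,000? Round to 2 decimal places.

31.32 years

(1 + 0.015)^(2t) = 526,000/207,000 = 2.5411.
2t·ln(1 + 0.015) = ln(2.5411); 2t = 0.93258/0.0148886 ≈ 62.6373.
t ≈ 31.3186 years.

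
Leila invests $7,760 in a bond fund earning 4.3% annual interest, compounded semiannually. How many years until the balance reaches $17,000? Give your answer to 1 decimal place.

18.4 years

We need (1 + 0.0215)^(2t) = 2.1907, so 2t = ln 2.1907 / ln 1.0215 ≈ 36.8666.
t ≈ 36.8666/2 = 18.4333 years.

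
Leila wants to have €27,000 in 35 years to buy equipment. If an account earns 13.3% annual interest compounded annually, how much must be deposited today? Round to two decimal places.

€341.44

Growth factor = (1 + 0.133)^35 ≈ 79.076391923.
P = 27,000/79.076391923 ≈ 341.4420.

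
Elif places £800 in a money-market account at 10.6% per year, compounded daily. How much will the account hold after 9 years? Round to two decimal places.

Growth factor = (1 + 0.106/365)^3285 ≈ 2.595713682.
A ≈ 800 × 2.595713682 ≈ 2,076.5709.

£2,076.57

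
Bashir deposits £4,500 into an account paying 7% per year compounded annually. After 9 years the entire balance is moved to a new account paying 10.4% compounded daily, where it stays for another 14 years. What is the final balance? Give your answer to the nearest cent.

£35,473.92

After 9 years at 7%: 4,500 × 1.8384592124 ≈ 8,273.0665.
Then 14 years at 10.4%: 8,273.0665 × 4.287880733 ≈ 35,473.9223.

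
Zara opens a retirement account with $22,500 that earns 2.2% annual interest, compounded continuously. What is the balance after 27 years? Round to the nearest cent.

A = P·e^(rt) = 22,500·e^(0.022·27) = 22,500·e^0.594.
e^0.594 ≈ 1.8112188202, so A ≈ 40,752.4235.

$40,752.42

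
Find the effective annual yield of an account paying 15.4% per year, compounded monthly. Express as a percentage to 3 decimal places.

16.535%

EAR = (1 + 15.4%/12)^12 − 1 = (1 + 0.0128333)^12 − 1.
(1 + 0.0128333)^12 ≈ 1.165349, so EAR ≈ 16.53485%.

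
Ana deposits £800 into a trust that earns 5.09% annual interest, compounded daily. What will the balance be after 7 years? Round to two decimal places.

Growth factor = (1 + 0.0509/365)^2555 ≈ 1.428000421.
A ≈ 800 × 1.428000421 ≈ 1,142.4003.

£1,142.40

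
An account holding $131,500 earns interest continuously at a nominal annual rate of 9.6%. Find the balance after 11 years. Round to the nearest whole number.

A = P·e^(rt) = 131,500·e^(0.096·11) = 131,500·e^1.056.
e^1.056 ≈ 2.87484856552, so A ≈ 378,042.5864.

$378,043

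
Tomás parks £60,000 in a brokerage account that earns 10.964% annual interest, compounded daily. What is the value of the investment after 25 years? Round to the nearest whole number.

Growth factor = (1 + 0.10964/365)^9125 ≈ 15.4961004244.
A ≈ 60,000 × 15.4961004244 ≈ 929,766.0255.

£929,766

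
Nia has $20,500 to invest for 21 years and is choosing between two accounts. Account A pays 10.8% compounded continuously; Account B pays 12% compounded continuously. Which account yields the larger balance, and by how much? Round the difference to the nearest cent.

A: e^(0.108·21) = e^2.268 ≈ 9.66006135835, so 20,500 × 9.66006135835 ≈ 198,031.2578.
B: e^(0.12·21) = e^2.52 ≈ 12.4285966636, so 20,500 × 12.4285966636 ≈ 254,786.2316.
Difference ≈ 56,754.9738 in favor of B.

Account B, by $56,754.97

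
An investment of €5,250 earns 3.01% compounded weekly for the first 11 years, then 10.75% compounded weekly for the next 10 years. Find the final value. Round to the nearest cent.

€21,394.26

Phase 1: 5,250·(1 + 0.0301/52)^572 ≈ 7,309.9197.
Phase 2: 7,309.9197·(1 + 0.1075/52)^520 ≈ 21,394.2595.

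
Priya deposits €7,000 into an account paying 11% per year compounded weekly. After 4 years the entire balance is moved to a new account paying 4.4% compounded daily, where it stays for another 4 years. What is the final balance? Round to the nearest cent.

€12,954.39

After 4 years at 11%: 7,000 × 1.5519857976 ≈ 10,863.9006.
Then 4 years at 4.4%: 10,863.9006 × 1.1924254101 ≈ 12,954.3911.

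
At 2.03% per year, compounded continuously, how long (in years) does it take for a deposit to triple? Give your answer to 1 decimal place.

e^(0.0203t) = 3, so 0.0203t = ln 3 ≈ 1.0986.
t ≈ 1.0986/0.0203 ≈ 54.1188.

54.1 years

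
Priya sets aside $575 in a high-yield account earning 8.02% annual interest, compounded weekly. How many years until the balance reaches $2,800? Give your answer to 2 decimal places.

We need (1 + 0.00154231)^(52t) = 4.8696, so 52t = ln 4.8696 / ln 1.001542 ≈ 1027.1784.
t ≈ 1027.1784/52 = 19.7534 years.

19.75 years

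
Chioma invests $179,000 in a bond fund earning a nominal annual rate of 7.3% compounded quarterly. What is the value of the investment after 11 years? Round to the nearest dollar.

$396,687

Growth factor = (1 + 0.01825)^44 ≈ 2.21612587937.
A ≈ 179,000 × 2.21612587937 ≈ 396,686.5324.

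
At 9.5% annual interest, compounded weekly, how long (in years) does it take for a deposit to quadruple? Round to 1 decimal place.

14.6 years

(1 + 0.00182692)^(52t) = 4.
52t = ln 4 / ln(1 + 0.00182692) ≈ 1.3863/0.00182526 ≈ 759.5067.
t ≈ 14.6059.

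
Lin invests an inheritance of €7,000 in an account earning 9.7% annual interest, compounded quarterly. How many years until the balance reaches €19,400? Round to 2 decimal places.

10.64 years

(1 + 0.02425)^(4t) = 19,400/7,000 = 2.7714.
4t·ln(1 + 0.02425) = ln(2.7714); 4t = 1.0194/0.0239606 ≈ 42.5432.
t ≈ 10.6358 years.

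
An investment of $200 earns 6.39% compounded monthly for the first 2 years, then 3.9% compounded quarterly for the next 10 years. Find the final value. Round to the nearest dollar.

$335

After 2 years at 6.39%: 200 × 1.13594049 ≈ 227.1881.
Then 10 years at 3.9%: 227.1881 × 1.47419344 ≈ 334.9192.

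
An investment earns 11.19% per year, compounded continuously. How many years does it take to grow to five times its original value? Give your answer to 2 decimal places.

e^(0.1119t) = 5, so 0.1119t = ln 5 ≈ 1.6094.
t ≈ 1.6094/0.1119 ≈ 14.3828.

14.38 years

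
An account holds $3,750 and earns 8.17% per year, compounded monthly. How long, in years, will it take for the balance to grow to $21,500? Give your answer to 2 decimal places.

21.45 years

(1 + 0.00680833)^(12t) = 21,500/3,750 = 5.7333.
12t·ln(1 + 0.00680833) = ln(5.7333); 12t = 1.7463/0.00678526 ≈ 257.3662.
t ≈ 21.4472 years.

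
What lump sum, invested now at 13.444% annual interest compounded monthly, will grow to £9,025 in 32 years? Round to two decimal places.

Growth factor = (1 + 0.13444/12)^384 ≈ 72.10761633.
P = 9,025/72.10761633 ≈ 125.1601.

£125.16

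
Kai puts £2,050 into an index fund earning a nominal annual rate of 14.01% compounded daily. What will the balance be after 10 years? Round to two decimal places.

Growth factor = (1 + 0.1401/365)^3650 ≈ 4.058166181.
A ≈ 2,050 × 4.058166181 ≈ 8,319.2407.

£8,319.24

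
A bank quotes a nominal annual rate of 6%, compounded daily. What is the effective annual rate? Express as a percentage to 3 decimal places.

One year is 365 periods at 0.000164384 each: (1 + 0.000164384)^365 ≈ 1.061831.
EAR = 1.061831 − 1 ≈ 6.18313%.

6.183%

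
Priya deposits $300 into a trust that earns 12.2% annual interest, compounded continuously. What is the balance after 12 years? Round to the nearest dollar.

A = P·e^(rt) = 300·e^(0.122·12) = 300·e^1.464.
e^1.464 ≈ 4.32321786, so A ≈ 1,296.9654.

$1,297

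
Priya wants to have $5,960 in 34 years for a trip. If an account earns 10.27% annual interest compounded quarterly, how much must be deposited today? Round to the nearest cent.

$189.63

Growth factor = (1 + 0.025675)^136 ≈ 31.4288673.
P = 5,960/31.4288673 ≈ 189.6346.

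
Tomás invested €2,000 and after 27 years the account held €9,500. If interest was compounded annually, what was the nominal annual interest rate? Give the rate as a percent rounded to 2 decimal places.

5.94%

(1 + r)^27 = 9,500/2,000 = 4.75.
1 + r = 4.75^(1/27) ≈ 1.059407, so r ≈ 0.0594067.
r ≈ 5.94067%.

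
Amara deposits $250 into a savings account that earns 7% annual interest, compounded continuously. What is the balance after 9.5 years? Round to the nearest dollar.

$486

A = P·e^(rt) = 250·e^(0.07·9.5) = 250·e^0.665.
e^0.665 ≈ 1.94449052, so A ≈ 486.1226.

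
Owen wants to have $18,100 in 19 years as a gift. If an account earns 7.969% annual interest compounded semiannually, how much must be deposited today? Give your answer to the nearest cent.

Periodic rate = 7.969%/2 = 0.039845; 38 periods.
P = 18,100/(1 + 0.039845)^38 ≈ 18,100/4.413743591 ≈ 4,100.8273.

$4,100.83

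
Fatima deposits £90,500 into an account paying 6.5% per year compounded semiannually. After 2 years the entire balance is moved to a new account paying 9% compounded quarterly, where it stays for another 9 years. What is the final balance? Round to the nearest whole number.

£229,133

Phase 1: 90,500·(1 + 0.0325)^4 ≈ 102,851.0715.
Phase 2: 102,851.0715·(1 + 0.0225)^36 ≈ 229,133.3058.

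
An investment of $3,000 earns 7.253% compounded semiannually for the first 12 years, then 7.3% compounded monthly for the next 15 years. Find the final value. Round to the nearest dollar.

$21,015

After 12 years at 7.253%: 3,000 × 2.3512560229 ≈ 7,053.7681.
Then 15 years at 7.3%: 7,053.7681 × 2.9792834578 ≈ 21,015.1745.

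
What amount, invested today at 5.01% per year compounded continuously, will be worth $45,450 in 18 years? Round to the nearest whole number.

P = A·e^(−rt) = 45,450·e^(−0.9018).
e^(−0.9018) ≈ 0.4058384926, so P ≈ 18,445.3595.

$18,445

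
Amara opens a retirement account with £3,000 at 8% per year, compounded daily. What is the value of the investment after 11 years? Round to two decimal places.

£7,232.00

Periodic rate = 8%/365 = 0.000219178; periods = 365·11 = 4015.
A = 3,000·(1 + 0.08/365)^4015 ≈ 3,000·2.410667248 ≈ 7,232.0017.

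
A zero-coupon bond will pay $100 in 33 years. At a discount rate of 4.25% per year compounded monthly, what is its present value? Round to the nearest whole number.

$25

Periodic rate = 4.25%/12 = 0.00354167; 396 periods.
P = 100/(1 + 0.0425/12)^396 ≈ 100/4.0552902 ≈ 24.6591.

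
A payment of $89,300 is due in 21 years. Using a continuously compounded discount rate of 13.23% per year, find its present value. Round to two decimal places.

$5,549.46

P = A·e^(−rt) = 89,300·e^(−2.7783).
e^(−2.7783) ≈ 0.062144062536, so P ≈ 5,549.4648.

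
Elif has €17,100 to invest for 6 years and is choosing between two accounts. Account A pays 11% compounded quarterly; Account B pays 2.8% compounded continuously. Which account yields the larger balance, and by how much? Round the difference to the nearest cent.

A: (1 + 0.0275)^24 ≈ 1.9176261048, so 17,100 × 1.9176261048 ≈ 32,791.4064.
B: e^(0.028·6) = e^0.168 ≈ 1.1829366106, so 17,100 × 1.1829366106 ≈ 20,228.2160.
Difference ≈ 12,563.1904 in favor of A.

Account A, by €12,563.19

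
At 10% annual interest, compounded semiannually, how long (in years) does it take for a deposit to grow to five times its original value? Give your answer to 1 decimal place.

(1 + 0.05)^(2t) = 5.
2t = ln 5 / ln(1 + 0.05) ≈ 1.6094/0.0487902 ≈ 32.9869.
t ≈ 16.4935.

16.5 years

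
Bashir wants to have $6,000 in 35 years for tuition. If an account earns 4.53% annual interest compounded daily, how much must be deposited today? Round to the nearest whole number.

Growth factor = (1 + 0.0453/365)^12775 ≈ 4.881251394.
P = 6,000/4.881251394 ≈ 1,229.1930.

$1,229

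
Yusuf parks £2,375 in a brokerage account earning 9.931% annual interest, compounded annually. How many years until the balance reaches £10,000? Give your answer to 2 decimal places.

15.18 years

We need (1 + 0.09931)^t = 4.2105, so t = ln 4.2105 / ln 1.09931 ≈ 15.1832.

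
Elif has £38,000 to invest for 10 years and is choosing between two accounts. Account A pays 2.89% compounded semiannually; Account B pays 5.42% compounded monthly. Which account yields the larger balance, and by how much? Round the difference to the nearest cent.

Account A growth factor: (1 + 0.01445)^20 ≈ 1.332333444; balance ≈ 50,628.6709.
Account B growth factor: (1 + 0.0542/12)^120 ≈ 1.7173452798; balance ≈ 65,259.1206.
Account B is larger by 14,630.4498.

Account B, by £14,630.45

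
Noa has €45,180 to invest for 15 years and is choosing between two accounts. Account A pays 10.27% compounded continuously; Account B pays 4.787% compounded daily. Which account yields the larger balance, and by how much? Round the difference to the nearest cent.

A: e^(0.1027·15) = e^1.5405 ≈ 4.66692314929, so 45,180 × 4.66692314929 ≈ 210,851.5879.
B: (1 + 0.04787/365)^5475 ≈ 2.0503344327, so 45,180 × 2.0503344327 ≈ 92,634.1097.
Difference ≈ 118,217.4782 in favor of A.

Account A, by €118,217.48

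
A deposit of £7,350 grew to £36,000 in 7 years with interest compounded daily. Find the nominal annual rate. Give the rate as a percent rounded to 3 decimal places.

22.704%

(1 + r/365)^2555 = 36,000/7,350 = 4.89796.
1 + r/365 = 4.89796^(1/2555) ≈ 1.000622, so r/365 ≈ 0.00062204.
r ≈ 365·0.00062204 = 22.70447%.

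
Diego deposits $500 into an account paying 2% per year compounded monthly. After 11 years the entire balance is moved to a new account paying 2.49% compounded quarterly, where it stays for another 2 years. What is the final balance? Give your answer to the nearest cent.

After 11 years at 2%: 500 × 1.24584856 ≈ 622.9243.
Then 2 years at 2.49%: 622.9243 × 1.05089863 ≈ 654.6303.

$654.63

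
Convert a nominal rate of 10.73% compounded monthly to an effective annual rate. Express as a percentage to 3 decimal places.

EAR = (1 + 10.73%/12)^12 − 1 = (1 + 0.00894167)^12 − 1.
(1 + 0.00894167)^12 ≈ 1.112737, so EAR ≈ 11.27374%.

11.274%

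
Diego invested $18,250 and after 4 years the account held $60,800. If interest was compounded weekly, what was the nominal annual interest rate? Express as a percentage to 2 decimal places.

The 208-period growth factor is 60,800/18,250 = 3.33151.
r/52 = 3.33151^(1/208) − 1 ≈ 0.00580247, so r ≈ 52·0.00580247 = 30.17282%.

30.17%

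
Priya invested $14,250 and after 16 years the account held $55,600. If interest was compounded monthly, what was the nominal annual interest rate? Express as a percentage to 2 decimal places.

(1 + r/12)^192 = 55,600/14,250 = 3.90175.
1 + r/12 = 3.90175^(1/192) ≈ 1.007116, so r/12 ≈ 0.00711596.
r ≈ 12·0.00711596 = 8.53915%.

8.54%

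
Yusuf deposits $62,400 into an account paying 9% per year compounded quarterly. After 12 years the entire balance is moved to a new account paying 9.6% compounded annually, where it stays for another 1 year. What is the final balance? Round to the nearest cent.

After 12 years at 9%: 62,400 × 2.90963961209 ≈ 181,561.5118.
Then 1 years at 9.6%: 181,561.5118 × 1.096 ≈ 198,991.4169.

$198,991.42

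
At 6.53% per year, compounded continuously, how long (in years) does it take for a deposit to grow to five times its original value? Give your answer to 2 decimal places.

e^(0.0653t) = 5, so 0.0653t = ln 5 ≈ 1.6094.
t ≈ 1.6094/0.0653 ≈ 24.6468.

24.65 years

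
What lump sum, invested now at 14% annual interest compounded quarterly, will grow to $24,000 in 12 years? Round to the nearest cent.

Growth factor = (1 + 0.035)^48 ≈ 5.2135889805.
P = 24,000/5.2135889805 ≈ 4,603.3548.

$4,603.35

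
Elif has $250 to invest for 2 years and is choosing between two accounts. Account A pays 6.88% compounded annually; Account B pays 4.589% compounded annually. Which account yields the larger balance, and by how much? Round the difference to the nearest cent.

Account A, by $12.11

Account A growth factor: (1 + 0.0688)^2 ≈ 1.14233344; balance ≈ 285.5834.
Account B growth factor: (1 + 0.04589)^2 ≈ 1.09388589; balance ≈ 273.4715.
Account A is larger by 12.1119.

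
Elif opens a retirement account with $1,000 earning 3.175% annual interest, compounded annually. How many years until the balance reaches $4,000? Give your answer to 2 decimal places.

We need (1 + 0.03175)^t = 4, so t = ln 4 / ln 1.03175 ≈ 44.3524.

44.35 years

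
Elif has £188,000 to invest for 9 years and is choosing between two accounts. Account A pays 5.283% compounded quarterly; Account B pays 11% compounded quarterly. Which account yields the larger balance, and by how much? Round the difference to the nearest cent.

A: (1 + 0.0132075)^36 ≈ 1.6037706143, so 188,000 × 1.6037706143 ≈ 301,508.8755.
B: (1 + 0.0275)^36 ≈ 2.65549751737, so 188,000 × 2.65549751737 ≈ 499,233.5333.
Difference ≈ 197,724.6578 in favor of B.

Account B, by £197,724.66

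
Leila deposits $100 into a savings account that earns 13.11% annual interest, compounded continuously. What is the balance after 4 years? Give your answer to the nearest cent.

$168.94

A = P·e^(rt) = 100·e^(0.1311·4) = 100·e^0.5244.
e^0.5244 ≈ 1.68944488, so A ≈ 168.9445.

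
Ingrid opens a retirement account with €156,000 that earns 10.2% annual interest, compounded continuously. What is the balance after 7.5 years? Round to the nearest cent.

A = P·e^(rt) = 156,000·e^(0.102·7.5) = 156,000·e^0.765.
e^0.765 ≈ 2.14899437466, so A ≈ 335,243.1224.

€335,243.12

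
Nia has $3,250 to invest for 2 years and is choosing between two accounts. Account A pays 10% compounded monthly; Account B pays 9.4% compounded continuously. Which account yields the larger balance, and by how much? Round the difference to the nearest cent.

Account A, by $44.06

Account A growth factor: (1 + 0.1/12)^24 ≈ 1.220390961; balance ≈ 3,966.2706.
Account B growth factor: e^(0.094·2) = e^0.188 ≈ 1.206833515; balance ≈ 3,922.2089.
Account A is larger by 44.0617.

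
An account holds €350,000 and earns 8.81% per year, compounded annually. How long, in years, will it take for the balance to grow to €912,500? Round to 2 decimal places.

11.35 years

(1 + 0.0881)^t = 912,500/350,000 = 2.6071.
t·ln(1 + 0.0881) = ln(2.6071); t = 0.95825/0.0844331 ≈ 11.3493.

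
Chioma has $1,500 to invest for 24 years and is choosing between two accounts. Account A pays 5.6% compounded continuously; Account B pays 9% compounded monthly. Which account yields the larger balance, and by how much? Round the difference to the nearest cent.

Account A growth factor: e^(0.056·24) = e^1.344 ≈ 3.834350273; balance ≈ 5,751.5254.
Account B growth factor: (1 + 0.0075)^288 ≈ 8.6015315408; balance ≈ 12,902.2973.
Account B is larger by 7,150.7719.

Account B, by $7,150.77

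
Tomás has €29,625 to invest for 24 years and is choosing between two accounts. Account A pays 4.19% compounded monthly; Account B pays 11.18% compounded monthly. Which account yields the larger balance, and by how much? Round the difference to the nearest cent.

A: (1 + 0.0419/12)^288 ≈ 2.7287631993, so 29,625 × 2.7287631993 ≈ 80,839.6098.
B: (1 + 0.1118/12)^288 ≈ 14.451205775, so 29,625 × 14.451205775 ≈ 428,116.9711.
Difference ≈ 347,277.3613 in favor of B.

Account B, by €347,277.36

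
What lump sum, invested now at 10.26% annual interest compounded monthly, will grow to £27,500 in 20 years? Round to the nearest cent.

Periodic rate = 10.26%/12 = 0.00855; 240 periods.
P = 27,500/(1 + 0.00855)^240 ≈ 27,500/7.7158556242 ≈ 3,564.0895.

£3,564.09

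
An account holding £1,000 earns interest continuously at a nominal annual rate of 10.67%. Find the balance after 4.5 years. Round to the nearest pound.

A = P·e^(rt) = 1,000·e^(0.1067·4.5) = 1,000·e^0.48015.
e^0.48015 ≈ 1.616316832, so A ≈ 1,616.3168.

£1,616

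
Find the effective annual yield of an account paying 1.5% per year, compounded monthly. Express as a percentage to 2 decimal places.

One year is 12 periods at 0.00125 each: (1 + 0.00125)^12 ≈ 1.015104.
EAR = 1.015104 − 1 ≈ 1.51036%.

1.51%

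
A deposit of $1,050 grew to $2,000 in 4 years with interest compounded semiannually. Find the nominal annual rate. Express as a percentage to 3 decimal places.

The 8-period growth factor is 2,000/1,050 = 1.90476.
r/2 = 1.90476^(1/8) − 1 ≈ 0.0838772, so r ≈ 2·0.0838772 = 16.77544%.

16.775%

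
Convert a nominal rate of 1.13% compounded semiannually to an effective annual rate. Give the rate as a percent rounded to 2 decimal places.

1.13%

EAR = (1 + 1.13%/2)^2 − 1 = (1 + 0.00565)^2 − 1.
(1 + 0.00565)^2 ≈ 1.011332, so EAR ≈ 1.13319%.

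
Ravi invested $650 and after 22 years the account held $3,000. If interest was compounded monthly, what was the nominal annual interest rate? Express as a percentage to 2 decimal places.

6.97%

The 264-period growth factor is 3,000/650 = 4.61538.
r/12 = 4.61538^(1/264) − 1 ≈ 0.00580998, so r ≈ 12·0.00580998 = 6.97197%.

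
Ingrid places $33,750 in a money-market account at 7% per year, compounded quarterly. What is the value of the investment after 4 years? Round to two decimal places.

Growth factor = (1 + 0.0175)^16 ≈ 1.3199293512.
A ≈ 33,750 × 1.3199293512 ≈ 44,547.6156.

$44,547.62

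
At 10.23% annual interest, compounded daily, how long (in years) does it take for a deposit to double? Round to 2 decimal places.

(1 + 0.000280274)^(365t) = 2.
365t = ln 2 / ln(1 + 0.000280274) ≈ 0.69315/0.000280235 ≈ 2473.4523.
t ≈ 6.7766.

6.78 years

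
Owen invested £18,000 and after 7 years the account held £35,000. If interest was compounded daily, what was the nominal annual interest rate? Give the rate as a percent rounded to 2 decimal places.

The 2555-period growth factor is 35,000/18,000 = 1.94444.
r/365 = 1.94444^(1/2555) − 1 ≈ 0.000260299, so r ≈ 365·0.000260299 = 9.50090%.

9.50%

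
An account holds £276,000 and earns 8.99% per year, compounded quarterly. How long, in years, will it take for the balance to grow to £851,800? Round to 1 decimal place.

12.7 years

We need (1 + 0.022475)^(4t) = 3.0862, so 4t = ln 3.0862 / ln 1.022475 ≈ 50.7038.
t ≈ 50.7038/4 = 12.6760 years.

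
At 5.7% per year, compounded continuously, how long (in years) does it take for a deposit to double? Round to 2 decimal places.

12.16 years

e^(0.057t) = 2, so 0.057t = ln 2 ≈ 0.69315.
t ≈ 0.69315/0.057 ≈ 12.1605.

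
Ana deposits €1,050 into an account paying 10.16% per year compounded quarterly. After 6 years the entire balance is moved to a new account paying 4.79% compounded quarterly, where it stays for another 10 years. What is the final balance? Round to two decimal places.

After 6 years at 10.16%: 1,050 × 1.825742455 ≈ 1,917.0296.
Then 10 years at 4.79%: 1,917.0296 × 1.609872012 ≈ 3,086.1723.

€3,086.17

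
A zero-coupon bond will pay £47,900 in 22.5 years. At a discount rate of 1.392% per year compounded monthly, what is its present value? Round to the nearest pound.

£35,026

Periodic rate = 1.392%/12 = 0.00116; 270 periods.
P = 47,900/(1 + 0.00116)^270 ≈ 47,900/1.367546809 ≈ 35,026.2234.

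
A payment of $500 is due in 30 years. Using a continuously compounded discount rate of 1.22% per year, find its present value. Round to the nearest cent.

P = A·e^(−rt) = 500·e^(−0.366).
e^(−0.366) ≈ 0.693502801, so P ≈ 346.7514.

$346.75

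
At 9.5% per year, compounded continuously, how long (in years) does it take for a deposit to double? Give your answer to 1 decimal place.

e^(0.095t) = 2, so 0.095t = ln 2 ≈ 0.69315.
t ≈ 0.69315/0.095 ≈ 7.2963.

7.3 years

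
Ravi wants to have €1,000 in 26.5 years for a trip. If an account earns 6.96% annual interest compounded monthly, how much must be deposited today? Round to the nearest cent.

€158.96

Growth factor = (1 + 0.0058)^318 ≈ 6.29069673.
P = 1,000/6.29069673 ≈ 158.9649.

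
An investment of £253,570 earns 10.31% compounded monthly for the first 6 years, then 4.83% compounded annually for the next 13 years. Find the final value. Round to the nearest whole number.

£866,797

Phase 1: 253,570·(1 + 0.1031/12)^72 ≈ 469,466.8270.
Phase 2: 469,466.8270·(1 + 0.0483)^13 ≈ 866,797.2511.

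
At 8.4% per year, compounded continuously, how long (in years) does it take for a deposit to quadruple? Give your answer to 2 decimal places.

e^(0.084t) = 4, so 0.084t = ln 4 ≈ 1.3863.
t ≈ 1.3863/0.084 ≈ 16.5035.

16.50 years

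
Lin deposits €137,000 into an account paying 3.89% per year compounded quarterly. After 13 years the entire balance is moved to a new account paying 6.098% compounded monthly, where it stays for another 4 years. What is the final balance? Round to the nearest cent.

After 13 years at 3.89%: 137,000 × 1.65409967977 ≈ 226,611.6561.
Then 4 years at 6.098%: 226,611.6561 × 1.2754541759 ≈ 289,032.7831.

€289,032.78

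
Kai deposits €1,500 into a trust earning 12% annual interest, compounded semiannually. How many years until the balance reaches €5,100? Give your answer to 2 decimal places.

10.50 years

(1 + 0.06)^(2t) = 5,100/1,500 = 3.4.
2t·ln(1 + 0.06) = ln(3.4); 2t = 1.2238/0.0582689 ≈ 21.0022.
t ≈ 10.5011 years.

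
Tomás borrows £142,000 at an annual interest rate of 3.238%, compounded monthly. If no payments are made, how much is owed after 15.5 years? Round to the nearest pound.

Periodic rate = 3.238%/12 = 0.00269833; periods = 12·15.5 = 186.
A = 142,000·(1 + 0.03238/12)^186 ≈ 142,000·1.65072416972 ≈ 234,402.8321.

£234,403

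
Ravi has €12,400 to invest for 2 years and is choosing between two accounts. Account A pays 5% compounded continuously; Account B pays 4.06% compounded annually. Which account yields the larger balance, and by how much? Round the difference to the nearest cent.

Account A, by €276.80

Account A growth factor: e^(0.05·2) = e^0.1 ≈ 1.1051709181; balance ≈ 13,704.1194.
Account B growth factor: (1 + 0.0406)^2 ≈ 1.08284836; balance ≈ 13,427.3197.
Account A is larger by 276.7997.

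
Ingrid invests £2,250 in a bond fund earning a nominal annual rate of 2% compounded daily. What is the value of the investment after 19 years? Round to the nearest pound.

£3,290

Growth factor = (1 + 0.02/365)^6935 ≈ 1.462269366.
A ≈ 2,250 × 1.462269366 ≈ 3,290.1061.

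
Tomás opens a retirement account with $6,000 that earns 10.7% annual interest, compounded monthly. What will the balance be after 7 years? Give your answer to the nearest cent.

$12,647.25

Periodic rate = 10.7%/12 = 0.00891667; periods = 12·7 = 84.
A = 6,000·(1 + 0.107/12)^84 ≈ 6,000·2.1078752018 ≈ 12,647.2512.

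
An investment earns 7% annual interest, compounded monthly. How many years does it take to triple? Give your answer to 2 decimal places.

(1 + 0.00583333)^(12t) = 3.
12t = ln 3 / ln(1 + 0.00583333) ≈ 1.0986/0.00581639 ≈ 188.8823.
t ≈ 15.7402.

15.74 years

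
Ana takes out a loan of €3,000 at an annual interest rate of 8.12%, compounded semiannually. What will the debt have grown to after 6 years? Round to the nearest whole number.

Growth factor = (1 + 0.0406)^12 ≈ 1.612151526.
A ≈ 3,000 × 1.612151526 ≈ 4,836.4546.

€4,836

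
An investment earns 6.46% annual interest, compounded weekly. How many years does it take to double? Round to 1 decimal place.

10.7 years

(1 + 0.00124231)^(52t) = 2.
52t = ln 2 / ln(1 + 0.00124231) ≈ 0.69315/0.00124154 ≈ 558.2978.
t ≈ 10.7365.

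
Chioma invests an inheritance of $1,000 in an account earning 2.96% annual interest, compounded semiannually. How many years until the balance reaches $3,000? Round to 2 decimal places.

We need (1 + 0.0148)^(2t) = 3, so 2t = ln 3 / ln 1.0148 ≈ 74.7785.
t ≈ 74.7785/2 = 37.3893 years.

37.39 years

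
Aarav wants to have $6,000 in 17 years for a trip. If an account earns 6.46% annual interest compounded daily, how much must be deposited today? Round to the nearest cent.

Growth factor = (1 + 0.0646/365)^6205 ≈ 2.998472008.
P = 6,000/2.998472008 ≈ 2,001.0192.

$2,001.02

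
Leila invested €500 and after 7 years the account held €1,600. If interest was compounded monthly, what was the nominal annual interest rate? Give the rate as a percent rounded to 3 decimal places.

(1 + r/12)^84 = 1,600/500 = 3.2.
1 + r/12 = 3.2^(1/84) ≈ 1.013943, so r/12 ≈ 0.0139433.
r ≈ 12·0.0139433 = 16.73202%.

16.732%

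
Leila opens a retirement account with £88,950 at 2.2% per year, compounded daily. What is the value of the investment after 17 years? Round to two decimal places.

Growth factor = (1 + 0.022/365)^6205 ≈ 1.45352076805.
A ≈ 88,950 × 1.45352076805 ≈ 129,290.6723.

£129,290.67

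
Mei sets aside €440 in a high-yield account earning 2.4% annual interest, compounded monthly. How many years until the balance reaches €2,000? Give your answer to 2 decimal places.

63.15 years

(1 + 0.002)^(12t) = 2,000/440 = 4.5455.
12t·ln(1 + 0.002) = ln(4.5455); 12t = 1.5141/0.001998 ≈ 757.8207.
t ≈ 63.1517 years.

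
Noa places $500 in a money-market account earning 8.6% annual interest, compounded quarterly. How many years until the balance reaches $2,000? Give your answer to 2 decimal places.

(1 + 0.0215)^(4t) = 2,000/500 = 4.
4t·ln(1 + 0.0215) = ln(4); 4t = 1.3863/0.0212721 ≈ 65.1695.
t ≈ 16.2924 years.

16.29 years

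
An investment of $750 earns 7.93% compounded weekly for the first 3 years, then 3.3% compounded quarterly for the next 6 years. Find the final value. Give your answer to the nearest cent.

$1,158.61

After 3 years at 7.93%: 750 × 1.268352464 ≈ 951.2643.
Then 6 years at 3.3%: 951.2643 × 1.21797265 ≈ 1,158.6140.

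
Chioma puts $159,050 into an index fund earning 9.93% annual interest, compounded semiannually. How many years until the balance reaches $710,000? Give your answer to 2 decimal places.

15.44 years

(1 + 0.04965)^(2t) = 710,000/159,050 = 4.464.
2t·ln(1 + 0.04965) = ln(4.464); 2t = 1.496/0.0484568 ≈ 30.8738.
t ≈ 15.4369 years.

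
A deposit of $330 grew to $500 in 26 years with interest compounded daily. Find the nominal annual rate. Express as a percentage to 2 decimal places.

(1 + r/365)^9490 = 500/330 = 1.51515.
1 + r/365 = 1.51515^(1/9490) ≈ 1.000044, so r/365 ≈ 0.0000437855.
r ≈ 365·0.0000437855 = 1.59817%.

1.60%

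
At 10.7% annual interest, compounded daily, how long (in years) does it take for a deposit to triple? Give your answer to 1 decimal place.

(1 + 0.000293151)^(365t) = 3.
365t = ln 3 / ln(1 + 0.000293151) ≈ 1.0986/0.000293108 ≈ 3748.1519.
t ≈ 10.2689.

10.3 years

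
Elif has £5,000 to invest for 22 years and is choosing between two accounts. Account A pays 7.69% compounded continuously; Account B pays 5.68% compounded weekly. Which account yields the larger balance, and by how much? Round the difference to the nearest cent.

Account A growth factor: e^(0.0769·22) = e^1.6918 ≈ 5.4292445552; balance ≈ 27,146.2228.
Account B growth factor: (1 + 0.0568/52)^1144 ≈ 3.486568528; balance ≈ 17,432.8426.
Account A is larger by 9,713.3801.

Account A, by £9,713.38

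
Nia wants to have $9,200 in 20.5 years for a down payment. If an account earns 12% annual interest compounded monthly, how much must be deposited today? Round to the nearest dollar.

Growth factor = (1 + 0.01)^246 ≈ 11.5626652.
P = 9,200/11.5626652 ≈ 795.6643.

$796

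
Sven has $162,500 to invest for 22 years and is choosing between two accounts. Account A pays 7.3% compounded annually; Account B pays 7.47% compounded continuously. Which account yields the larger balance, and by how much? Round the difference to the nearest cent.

A: (1 + 0.073)^22 ≈ 4.71187633009, so 162,500 × 4.71187633009 ≈ 765,679.9036.
B: e^(0.0747·22) = e^1.6434 ≈ 5.17272691925, so 162,500 × 5.17272691925 ≈ 840,568.1244.
Difference ≈ 74,888.2207 in favor of B.

Account B, by $74,888.22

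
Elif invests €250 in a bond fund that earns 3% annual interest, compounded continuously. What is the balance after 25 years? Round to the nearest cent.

A = P·e^(rt) = 250·e^(0.03·25) = 250·e^0.75.
e^0.75 ≈ 2.11700002, so A ≈ 529.2500.

€529.25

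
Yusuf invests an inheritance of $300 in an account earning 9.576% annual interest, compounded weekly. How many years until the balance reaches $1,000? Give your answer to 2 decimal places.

(1 + 0.00184154)^(52t) = 1,000/300 = 3.3333.
52t·ln(1 + 0.00184154) = ln(3.3333); 52t = 1.204/0.00183984 ≈ 654.3882.
t ≈ 12.5844 years.

12.58 years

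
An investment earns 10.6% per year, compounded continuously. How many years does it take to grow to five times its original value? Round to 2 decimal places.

e^(0.106t) = 5, so 0.106t = ln 5 ≈ 1.6094.
t ≈ 1.6094/0.106 ≈ 15.1834.

15.18 years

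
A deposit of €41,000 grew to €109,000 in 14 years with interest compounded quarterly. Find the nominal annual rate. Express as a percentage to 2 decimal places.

(1 + r/4)^56 = 109,000/41,000 = 2.65854.
1 + r/4 = 2.65854^(1/56) ≈ 1.017614, so r/4 ≈ 0.0176136.
r ≈ 4·0.0176136 = 7.04544%.

7.05%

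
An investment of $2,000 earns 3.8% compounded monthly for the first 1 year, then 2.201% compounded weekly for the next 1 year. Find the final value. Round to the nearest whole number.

$2,124

After 1 years at 3.8%: 2,000 × 1.038668869 ≈ 2,077.3377.
Then 1 years at 2.201%: 2,077.3377 × 1.022249247 ≈ 2,123.5569.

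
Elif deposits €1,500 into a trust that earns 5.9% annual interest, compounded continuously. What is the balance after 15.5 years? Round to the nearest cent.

A = P·e^(rt) = 1,500·e^(0.059·15.5) = 1,500·e^0.9145.
e^0.9145 ≈ 2.495527176, so A ≈ 3,743.2908.

€3,743.29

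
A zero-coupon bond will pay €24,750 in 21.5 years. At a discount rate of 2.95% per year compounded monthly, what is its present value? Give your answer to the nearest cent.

Periodic rate = 2.95%/12 = 0.00245833; 258 periods.
P = 24,750/(1 + 0.0295/12)^258 ≈ 24,750/1.8841403636 ≈ 13,135.9640.

€13,135.96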